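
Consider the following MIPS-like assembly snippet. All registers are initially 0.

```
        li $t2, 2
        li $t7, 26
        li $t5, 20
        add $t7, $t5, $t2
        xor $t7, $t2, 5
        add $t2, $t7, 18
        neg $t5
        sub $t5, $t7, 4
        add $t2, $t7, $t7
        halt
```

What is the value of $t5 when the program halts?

$t2=2
$t7=26
$t5=20
$t7=20+2=22
$t7=2^5=7
$t2=7+18=25
$t5=-(20)=-20
$t5=7-4=3
$t2=7+7=14
halt.

3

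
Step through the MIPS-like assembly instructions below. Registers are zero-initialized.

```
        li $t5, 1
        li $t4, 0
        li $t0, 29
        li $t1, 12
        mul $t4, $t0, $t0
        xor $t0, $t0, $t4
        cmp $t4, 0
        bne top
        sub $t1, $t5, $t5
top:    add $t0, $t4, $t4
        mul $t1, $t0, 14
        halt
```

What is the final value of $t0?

1682

li $t5, 1 → $t5=1
li $t4, 0 → $t4=0
li $t0, 29 → $t0=29
li $t1, 12 → $t1=12
mul $t4, $t0, $t0 → $t4=29*29=841
xor $t0, $t0, $t4 → $t0=29^841=852
cmp $t4, 0  (cmp 841,0)
bne top: taken
add $t0, $t4, $t4 → $t0=841+841=1682
mul $t1, $t0, 14 → $t1=1682*14=23548
halt.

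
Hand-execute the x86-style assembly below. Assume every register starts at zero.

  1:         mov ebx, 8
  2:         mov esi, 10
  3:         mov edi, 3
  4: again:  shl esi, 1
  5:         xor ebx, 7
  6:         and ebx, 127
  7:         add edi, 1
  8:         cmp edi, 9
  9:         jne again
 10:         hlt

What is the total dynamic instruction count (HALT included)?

ebx=8
esi=10
edi=3
esi=10<<1=20
ebx=8^7=15
ebx=15&127=15
edi=3+1=4
cmp edi, 9  (cmp 4,9)
jne again: taken
esi=20<<1=40
ebx=15^7=8
ebx=8&127=8
edi=4+1=5
cmp edi, 9  (cmp 5,9)
jne again: taken
esi=40<<1=80
ebx=8^7=15
ebx=15&127=15
edi=5+1=6
cmp edi, 9  (cmp 6,9)
jne again: taken
esi=80<<1=160
ebx=15^7=8
ebx=8&127=8
edi=6+1=7
cmp edi, 9  (cmp 7,9)
jne again: taken
esi=160<<1=320
ebx=8^7=15
ebx=15&127=15
edi=7+1=8
cmp edi, 9  (cmp 8,9)
jne again: taken
esi=320<<1=640
ebx=15^7=8
ebx=8&127=8
edi=8+1=9
cmp edi, 9  (cmp 9,9)
jne again: not taken
halt.
Total executed instructions: 40.

40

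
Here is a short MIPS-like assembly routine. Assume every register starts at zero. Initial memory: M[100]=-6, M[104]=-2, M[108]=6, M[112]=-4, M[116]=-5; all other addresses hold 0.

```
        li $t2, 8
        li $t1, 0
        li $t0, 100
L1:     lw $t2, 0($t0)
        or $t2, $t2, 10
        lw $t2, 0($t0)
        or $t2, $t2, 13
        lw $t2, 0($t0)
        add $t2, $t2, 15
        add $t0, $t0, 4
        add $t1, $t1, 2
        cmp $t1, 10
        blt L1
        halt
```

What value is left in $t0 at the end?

120

li $t2, 8 → $t2=8
li $t1, 0 → $t1=0
li $t0, 100 → $t0=100
lw $t2, 0($t0) → $t2=M[100]=-6
or $t2, $t2, 10 → $t2=(-6)|10=-6
lw $t2, 0($t0) → $t2=M[100]=-6
or $t2, $t2, 13 → $t2=(-6)|13=-1
lw $t2, 0($t0) → $t2=M[100]=-6
add $t2, $t2, 15 → $t2=(-6)+15=9
add $t0, $t0, 4 → $t0=100+4=104
add $t1, $t1, 2 → $t1=0+2=2
cmp $t1, 10  (cmp 2,10)
blt L1: taken
lw $t2, 0($t0) → $t2=M[104]=-2
or $t2, $t2, 10 → $t2=(-2)|10=-2
lw $t2, 0($t0) → $t2=M[104]=-2
or $t2, $t2, 13 → $t2=(-2)|13=-1
lw $t2, 0($t0) → $t2=M[104]=-2
add $t2, $t2, 15 → $t2=(-2)+15=13
add $t0, $t0, 4 → $t0=104+4=108
add $t1, $t1, 2 → $t1=2+2=4
cmp $t1, 10  (cmp 4,10)
blt L1: taken
lw $t2, 0($t0) → $t2=M[108]=6
or $t2, $t2, 10 → $t2=6|10=14
lw $t2, 0($t0) → $t2=M[108]=6
or $t2, $t2, 13 → $t2=6|13=15
lw $t2, 0($t0) → $t2=M[108]=6
add $t2, $t2, 15 → $t2=6+15=21
add $t0, $t0, 4 → $t0=108+4=112
add $t1, $t1, 2 → $t1=4+2=6
cmp $t1, 10  (cmp 6,10)
blt L1: taken
lw $t2, 0($t0) → $t2=M[112]=-4
or $t2, $t2, 10 → $t2=(-4)|10=-2
lw $t2, 0($t0) → $t2=M[112]=-4
or $t2, $t2, 13 → $t2=(-4)|13=-3
lw $t2, 0($t0) → $t2=M[112]=-4
add $t2, $t2, 15 → $t2=(-4)+15=11
add $t0, $t0, 4 → $t0=112+4=116
add $t1, $t1, 2 → $t1=6+2=8
cmp $t1, 10  (cmp 8,10)
blt L1: taken
lw $t2, 0($t0) → $t2=M[116]=-5
or $t2, $t2, 10 → $t2=(-5)|10=-5
lw $t2, 0($t0) → $t2=M[116]=-5
or $t2, $t2, 13 → $t2=(-5)|13=-1
lw $t2, 0($t0) → $t2=M[116]=-5
add $t2, $t2, 15 → $t2=(-5)+15=10
add $t0, $t0, 4 → $t0=116+4=120
add $t1, $t1, 2 → $t1=8+2=10
cmp $t1, 10  (cmp 10,10)
blt L1: not taken
halt.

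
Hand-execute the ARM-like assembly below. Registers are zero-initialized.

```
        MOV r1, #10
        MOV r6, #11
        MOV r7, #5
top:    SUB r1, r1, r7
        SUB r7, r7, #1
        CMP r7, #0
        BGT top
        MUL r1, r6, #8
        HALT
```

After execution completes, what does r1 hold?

88

after MOV r1, #10: r1=10
after MOV r6, #11: r6=11
after MOV r7, #5: r7=5
after SUB r1, r1, r7: r1=10-5=5
after SUB r7, r7, #1: r7=5-1=4
CMP r7, #0  (cmp 4,0)
BGT top: taken
after SUB r1, r1, r7: r1=5-4=1
after SUB r7, r7, #1: r7=4-1=3
CMP r7, #0  (cmp 3,0)
BGT top: taken
after SUB r1, r1, r7: r1=1-3=-2
after SUB r7, r7, #1: r7=3-1=2
CMP r7, #0  (cmp 2,0)
BGT top: taken
after SUB r1, r1, r7: r1=(-2)-2=-4
after SUB r7, r7, #1: r7=2-1=1
CMP r7, #0  (cmp 1,0)
BGT top: taken
after SUB r1, r1, r7: r1=(-4)-1=-5
after SUB r7, r7, #1: r7=1-1=0
CMP r7, #0  (cmp 0,0)
BGT top: not taken
after MUL r1, r6, #8: r1=11*8=88
halt.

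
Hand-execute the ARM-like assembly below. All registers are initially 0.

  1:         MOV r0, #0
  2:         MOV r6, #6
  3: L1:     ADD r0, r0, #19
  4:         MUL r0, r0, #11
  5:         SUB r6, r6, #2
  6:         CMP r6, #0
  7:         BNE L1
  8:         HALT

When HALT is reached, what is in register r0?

27797

r0=0
r6=6
r0=0+19=19
r0=19*11=209
r6=6-2=4
CMP r6, #0  (cmp 4,0)
BNE L1: taken
r0=209+19=228
r0=228*11=2508
r6=4-2=2
CMP r6, #0  (cmp 2,0)
BNE L1: taken
r0=2508+19=2527
r0=2527*11=27797
r6=2-2=0
CMP r6, #0  (cmp 0,0)
BNE L1: not taken
halt.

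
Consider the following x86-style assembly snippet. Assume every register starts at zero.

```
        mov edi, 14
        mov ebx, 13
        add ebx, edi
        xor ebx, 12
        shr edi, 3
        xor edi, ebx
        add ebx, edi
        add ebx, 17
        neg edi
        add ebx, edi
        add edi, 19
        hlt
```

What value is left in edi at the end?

-3

mov edi, 14 → edi=14
mov ebx, 13 → ebx=13
add ebx, edi → ebx=13+14=27
xor ebx, 12 → ebx=27^12=23
shr edi, 3 → edi=14>>3=1
xor edi, ebx → edi=1^23=22
add ebx, edi → ebx=23+22=45
add ebx, 17 → ebx=45+17=62
neg edi → edi=-(22)=-22
add ebx, edi → ebx=62+(-22)=40
add edi, 19 → edi=(-22)+19=-3
halt.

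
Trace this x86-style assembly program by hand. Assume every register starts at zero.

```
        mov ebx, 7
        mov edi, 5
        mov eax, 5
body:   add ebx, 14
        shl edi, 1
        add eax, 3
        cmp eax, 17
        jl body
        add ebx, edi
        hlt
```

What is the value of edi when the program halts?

80

ebx=7
edi=5
eax=5
ebx=7+14=21
edi=5<<1=10
eax=5+3=8
cmp eax, 17  (cmp 8,17)
jl body: taken
ebx=21+14=35
edi=10<<1=20
eax=8+3=11
cmp eax, 17  (cmp 11,17)
jl body: taken
ebx=35+14=49
edi=20<<1=40
eax=11+3=14
cmp eax, 17  (cmp 14,17)
jl body: taken
ebx=49+14=63
edi=40<<1=80
eax=14+3=17
cmp eax, 17  (cmp 17,17)
jl body: not taken
ebx=63+80=143
halt.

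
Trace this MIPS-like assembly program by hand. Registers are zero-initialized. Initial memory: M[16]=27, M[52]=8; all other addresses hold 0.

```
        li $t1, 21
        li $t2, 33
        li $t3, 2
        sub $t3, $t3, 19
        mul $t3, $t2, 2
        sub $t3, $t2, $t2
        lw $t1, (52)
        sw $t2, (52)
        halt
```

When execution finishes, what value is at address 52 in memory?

33

$t1=21
$t2=33
$t3=2
$t3=2-19=-17
$t3=33*2=66
$t3=33-33=0
$t1=M[52]=8
sw $t2, (52) → M[52]=33
halt.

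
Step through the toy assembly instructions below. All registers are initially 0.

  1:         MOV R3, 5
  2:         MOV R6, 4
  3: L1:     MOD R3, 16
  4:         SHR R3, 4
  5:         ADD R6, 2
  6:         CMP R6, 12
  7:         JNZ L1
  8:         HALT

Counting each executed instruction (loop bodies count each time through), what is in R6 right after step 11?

8

MOV R3, 5 → R3=5
MOV R6, 4 → R6=4
MOD R3, 16 → R3=5%16=5
SHR R3, 4 → R3=5>>4=0
ADD R6, 2 → R6=4+2=6
CMP R6, 12  (cmp 6,12)
JNZ L1: taken
MOD R3, 16 → R3=0%16=0
SHR R3, 4 → R3=0>>4=0
ADD R6, 2 → R6=6+2=8
CMP R6, 12  (cmp 8,12)
After step 11: R6 = 8.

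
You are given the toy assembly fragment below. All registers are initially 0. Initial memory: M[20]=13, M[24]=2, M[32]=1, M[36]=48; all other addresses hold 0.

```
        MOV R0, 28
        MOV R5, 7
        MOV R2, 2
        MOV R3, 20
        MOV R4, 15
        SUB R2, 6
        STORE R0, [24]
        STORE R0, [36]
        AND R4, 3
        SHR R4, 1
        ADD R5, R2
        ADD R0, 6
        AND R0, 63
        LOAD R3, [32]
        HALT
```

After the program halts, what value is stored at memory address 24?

MOV R0, 28 → R0=28
MOV R5, 7 → R5=7
MOV R2, 2 → R2=2
MOV R3, 20 → R3=20
MOV R4, 15 → R4=15
SUB R2, 6 → R2=2-6=-4
STORE R0, [24] → M[24]=28
STORE R0, [36] → M[36]=28
AND R4, 3 → R4=15&3=3
SHR R4, 1 → R4=3>>1=1
ADD R5, R2 → R5=7+(-4)=3
ADD R0, 6 → R0=28+6=34
AND R0, 63 → R0=34&63=34
LOAD R3, [32] → R3=M[32]=1
halt.

28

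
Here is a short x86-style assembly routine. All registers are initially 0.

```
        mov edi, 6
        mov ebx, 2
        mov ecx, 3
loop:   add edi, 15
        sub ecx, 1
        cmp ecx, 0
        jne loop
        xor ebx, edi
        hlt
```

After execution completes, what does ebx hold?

49

edi=6
ebx=2
ecx=3
edi=6+15=21
ecx=3-1=2
cmp ecx, 0  (cmp 2,0)
jne loop: taken
edi=21+15=36
ecx=2-1=1
cmp ecx, 0  (cmp 1,0)
jne loop: taken
edi=36+15=51
ecx=1-1=0
cmp ecx, 0  (cmp 0,0)
jne loop: not taken
ebx=2^51=49
halt.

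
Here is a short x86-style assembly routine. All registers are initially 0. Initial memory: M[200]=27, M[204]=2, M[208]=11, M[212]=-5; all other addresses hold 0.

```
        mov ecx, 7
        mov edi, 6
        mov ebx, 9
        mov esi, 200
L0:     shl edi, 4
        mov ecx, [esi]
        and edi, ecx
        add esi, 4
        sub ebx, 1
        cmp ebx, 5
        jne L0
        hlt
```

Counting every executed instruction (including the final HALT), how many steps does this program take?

ecx=7
edi=6
ebx=9
esi=200
edi=6<<4=96
ecx=M[200]=27
edi=96&27=0
esi=200+4=204
ebx=9-1=8
cmp ebx, 5  (cmp 8,5)
jne L0: taken
edi=0<<4=0
ecx=M[204]=2
edi=0&2=0
esi=204+4=208
ebx=8-1=7
cmp ebx, 5  (cmp 7,5)
jne L0: taken
edi=0<<4=0
ecx=M[208]=11
edi=0&11=0
esi=208+4=212
ebx=7-1=6
cmp ebx, 5  (cmp 6,5)
jne L0: taken
edi=0<<4=0
ecx=M[212]=-5
edi=0&(-5)=0
esi=212+4=216
ebx=6-1=5
cmp ebx, 5  (cmp 5,5)
jne L0: not taken
halt.
Total executed instructions: 33.

33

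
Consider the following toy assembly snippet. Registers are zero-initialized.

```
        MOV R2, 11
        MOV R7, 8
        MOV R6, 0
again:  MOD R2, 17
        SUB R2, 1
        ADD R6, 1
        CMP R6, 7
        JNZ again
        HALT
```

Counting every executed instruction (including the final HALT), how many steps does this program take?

39

after MOV R2, 11: R2=11
after MOV R7, 8: R7=8
after MOV R6, 0: R6=0
after MOD R2, 17: R2=11%17=11
after SUB R2, 1: R2=11-1=10
after ADD R6, 1: R6=0+1=1
CMP R6, 7  (cmp 1,7)
JNZ again: taken
after MOD R2, 17: R2=10%17=10
after SUB R2, 1: R2=10-1=9
after ADD R6, 1: R6=1+1=2
CMP R6, 7  (cmp 2,7)
JNZ again: taken
after MOD R2, 17: R2=9%17=9
after SUB R2, 1: R2=9-1=8
after ADD R6, 1: R6=2+1=3
CMP R6, 7  (cmp 3,7)
JNZ again: taken
after MOD R2, 17: R2=8%17=8
after SUB R2, 1: R2=8-1=7
after ADD R6, 1: R6=3+1=4
CMP R6, 7  (cmp 4,7)
JNZ again: taken
after MOD R2, 17: R2=7%17=7
after SUB R2, 1: R2=7-1=6
after ADD R6, 1: R6=4+1=5
CMP R6, 7  (cmp 5,7)
JNZ again: taken
after MOD R2, 17: R2=6%17=6
after SUB R2, 1: R2=6-1=5
after ADD R6, 1: R6=5+1=6
CMP R6, 7  (cmp 6,7)
JNZ again: taken
after MOD R2, 17: R2=5%17=5
after SUB R2, 1: R2=5-1=4
after ADD R6, 1: R6=6+1=7
CMP R6, 7  (cmp 7,7)
JNZ again: not taken
halt.
Total executed instructions: 39.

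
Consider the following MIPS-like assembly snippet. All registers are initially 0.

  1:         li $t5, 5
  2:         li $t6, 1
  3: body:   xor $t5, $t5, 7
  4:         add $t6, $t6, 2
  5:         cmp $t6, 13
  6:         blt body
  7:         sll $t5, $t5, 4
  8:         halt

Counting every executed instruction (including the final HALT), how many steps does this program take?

28

$t5=5
$t6=1
$t5=5^7=2
$t6=1+2=3
cmp $t6, 13  (cmp 3,13)
blt body: taken
$t5=2^7=5
$t6=3+2=5
cmp $t6, 13  (cmp 5,13)
blt body: taken
$t5=5^7=2
$t6=5+2=7
cmp $t6, 13  (cmp 7,13)
blt body: taken
$t5=2^7=5
$t6=7+2=9
cmp $t6, 13  (cmp 9,13)
blt body: taken
$t5=5^7=2
$t6=9+2=11
cmp $t6, 13  (cmp 11,13)
blt body: taken
$t5=2^7=5
$t6=11+2=13
cmp $t6, 13  (cmp 13,13)
blt body: not taken
$t5=5<<4=80
halt.
Total executed instructions: 28.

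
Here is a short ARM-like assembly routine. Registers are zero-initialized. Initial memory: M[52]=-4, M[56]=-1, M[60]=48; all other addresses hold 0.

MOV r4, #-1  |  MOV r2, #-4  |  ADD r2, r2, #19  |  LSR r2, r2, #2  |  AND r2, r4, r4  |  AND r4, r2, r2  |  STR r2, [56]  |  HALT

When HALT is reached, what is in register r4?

-1

r4=-1
r2=-4
r2=(-4)+19=15
r2=15>>2=3
r2=(-1)&(-1)=-1
r4=(-1)&(-1)=-1
STR r2, [56] → M[56]=-1
halt.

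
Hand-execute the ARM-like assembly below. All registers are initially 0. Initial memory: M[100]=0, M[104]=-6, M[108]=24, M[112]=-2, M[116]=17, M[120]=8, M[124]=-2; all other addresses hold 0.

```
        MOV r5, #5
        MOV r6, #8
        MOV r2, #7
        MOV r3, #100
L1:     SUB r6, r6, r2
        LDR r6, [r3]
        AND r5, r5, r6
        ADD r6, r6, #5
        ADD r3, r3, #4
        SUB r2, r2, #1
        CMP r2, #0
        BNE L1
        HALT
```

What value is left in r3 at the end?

r5=5
r6=8
r2=7
r3=100
r6=8-7=1
r6=M[100]=0
r5=5&0=0
r6=0+5=5
r3=100+4=104
r2=7-1=6
CMP r2, #0  (cmp 6,0)
BNE L1: taken
r6=5-6=-1
r6=M[104]=-6
r5=0&(-6)=0
r6=(-6)+5=-1
r3=104+4=108
r2=6-1=5
CMP r2, #0  (cmp 5,0)
BNE L1: taken
r6=(-1)-5=-6
r6=M[108]=24
r5=0&24=0
r6=24+5=29
r3=108+4=112
r2=5-1=4
CMP r2, #0  (cmp 4,0)
BNE L1: taken
r6=29-4=25
r6=M[112]=-2
r5=0&(-2)=0
r6=(-2)+5=3
r3=112+4=116
r2=4-1=3
CMP r2, #0  (cmp 3,0)
BNE L1: taken
r6=3-3=0
r6=M[116]=17
r5=0&17=0
r6=17+5=22
r3=116+4=120
r2=3-1=2
CMP r2, #0  (cmp 2,0)
BNE L1: taken
r6=22-2=20
r6=M[120]=8
r5=0&8=0
r6=8+5=13
r3=120+4=124
r2=2-1=1
CMP r2, #0  (cmp 1,0)
BNE L1: taken
r6=13-1=12
r6=M[124]=-2
r5=0&(-2)=0
r6=(-2)+5=3
r3=124+4=128
r2=1-1=0
CMP r2, #0  (cmp 0,0)
BNE L1: not taken
halt.

128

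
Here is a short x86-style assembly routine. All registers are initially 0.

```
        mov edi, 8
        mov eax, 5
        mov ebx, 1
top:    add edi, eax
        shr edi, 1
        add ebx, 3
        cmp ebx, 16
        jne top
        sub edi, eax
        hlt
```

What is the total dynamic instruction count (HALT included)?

edi=8
eax=5
ebx=1
edi=8+5=13
edi=13>>1=6
ebx=1+3=4
cmp ebx, 16  (cmp 4,16)
jne top: taken
edi=6+5=11
edi=11>>1=5
ebx=4+3=7
cmp ebx, 16  (cmp 7,16)
jne top: taken
edi=5+5=10
edi=10>>1=5
ebx=7+3=10
cmp ebx, 16  (cmp 10,16)
jne top: taken
edi=5+5=10
edi=10>>1=5
ebx=10+3=13
cmp ebx, 16  (cmp 13,16)
jne top: taken
edi=5+5=10
edi=10>>1=5
ebx=13+3=16
cmp ebx, 16  (cmp 16,16)
jne top: not taken
edi=5-5=0
halt.
Total executed instructions: 30.

30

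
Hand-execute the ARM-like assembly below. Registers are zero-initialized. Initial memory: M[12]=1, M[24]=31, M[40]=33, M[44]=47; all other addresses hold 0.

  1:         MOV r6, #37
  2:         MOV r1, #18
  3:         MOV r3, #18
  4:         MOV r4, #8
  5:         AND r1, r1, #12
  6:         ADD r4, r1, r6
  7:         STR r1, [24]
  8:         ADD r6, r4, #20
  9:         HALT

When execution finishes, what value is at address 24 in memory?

0

MOV r6, #37 → r6=37
MOV r1, #18 → r1=18
MOV r3, #18 → r3=18
MOV r4, #8 → r4=8
AND r1, r1, #12 → r1=18&12=0
ADD r4, r1, r6 → r4=0+37=37
STR r1, [24] → M[24]=0
ADD r6, r4, #20 → r6=37+20=57
halt.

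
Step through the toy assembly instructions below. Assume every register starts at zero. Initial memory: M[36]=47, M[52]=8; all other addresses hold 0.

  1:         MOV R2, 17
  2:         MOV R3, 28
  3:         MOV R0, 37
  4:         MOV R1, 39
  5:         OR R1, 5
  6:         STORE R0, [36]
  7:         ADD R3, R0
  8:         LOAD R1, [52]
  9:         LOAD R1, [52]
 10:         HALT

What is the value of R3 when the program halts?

MOV R2, 17 → R2=17
MOV R3, 28 → R3=28
MOV R0, 37 → R0=37
MOV R1, 39 → R1=39
OR R1, 5 → R1=39|5=39
STORE R0, [36] → M[36]=37
ADD R3, R0 → R3=28+37=65
LOAD R1, [52] → R1=M[52]=8
LOAD R1, [52] → R1=M[52]=8
halt.

65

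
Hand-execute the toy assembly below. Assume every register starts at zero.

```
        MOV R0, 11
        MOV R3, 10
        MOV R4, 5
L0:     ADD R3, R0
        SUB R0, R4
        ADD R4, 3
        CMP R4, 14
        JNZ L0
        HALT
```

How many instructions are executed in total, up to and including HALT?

MOV R0, 11 → R0=11
MOV R3, 10 → R3=10
MOV R4, 5 → R4=5
ADD R3, R0 → R3=10+11=21
SUB R0, R4 → R0=11-5=6
ADD R4, 3 → R4=5+3=8
CMP R4, 14  (cmp 8,14)
JNZ L0: taken
ADD R3, R0 → R3=21+6=27
SUB R0, R4 → R0=6-8=-2
ADD R4, 3 → R4=8+3=11
CMP R4, 14  (cmp 11,14)
JNZ L0: taken
ADD R3, R0 → R3=27+(-2)=25
SUB R0, R4 → R0=(-2)-11=-13
ADD R4, 3 → R4=11+3=14
CMP R4, 14  (cmp 14,14)
JNZ L0: not taken
halt.
Total executed instructions: 19.

19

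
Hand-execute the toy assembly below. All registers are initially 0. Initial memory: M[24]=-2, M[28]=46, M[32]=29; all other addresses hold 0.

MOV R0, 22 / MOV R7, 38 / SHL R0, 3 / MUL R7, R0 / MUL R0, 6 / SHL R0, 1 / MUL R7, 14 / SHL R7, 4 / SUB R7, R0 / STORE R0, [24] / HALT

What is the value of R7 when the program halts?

1496000

MOV R0, 22 → R0=22
MOV R7, 38 → R7=38
SHL R0, 3 → R0=22<<3=176
MUL R7, R0 → R7=38*176=6688
MUL R0, 6 → R0=176*6=1056
SHL R0, 1 → R0=1056<<1=2112
MUL R7, 14 → R7=6688*14=93632
SHL R7, 4 → R7=93632<<4=1498112
SUB R7, R0 → R7=1498112-2112=1496000
STORE R0, [24] → M[24]=2112
halt.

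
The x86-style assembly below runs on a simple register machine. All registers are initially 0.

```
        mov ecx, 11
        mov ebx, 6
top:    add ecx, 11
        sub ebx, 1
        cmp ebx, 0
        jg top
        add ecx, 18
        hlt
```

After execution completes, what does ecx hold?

95

after mov ecx, 11: ecx=11
after mov ebx, 6: ebx=6
after add ecx, 11: ecx=11+11=22
after sub ebx, 1: ebx=6-1=5
cmp ebx, 0  (cmp 5,0)
jg top: taken
after add ecx, 11: ecx=22+11=33
after sub ebx, 1: ebx=5-1=4
cmp ebx, 0  (cmp 4,0)
jg top: taken
after add ecx, 11: ecx=33+11=44
after sub ebx, 1: ebx=4-1=3
cmp ebx, 0  (cmp 3,0)
jg top: taken
after add ecx, 11: ecx=44+11=55
after sub ebx, 1: ebx=3-1=2
cmp ebx, 0  (cmp 2,0)
jg top: taken
after add ecx, 11: ecx=55+11=66
after sub ebx, 1: ebx=2-1=1
cmp ebx, 0  (cmp 1,0)
jg top: taken
after add ecx, 11: ecx=66+11=77
after sub ebx, 1: ebx=1-1=0
cmp ebx, 0  (cmp 0,0)
jg top: not taken
after add ecx, 18: ecx=77+18=95
halt.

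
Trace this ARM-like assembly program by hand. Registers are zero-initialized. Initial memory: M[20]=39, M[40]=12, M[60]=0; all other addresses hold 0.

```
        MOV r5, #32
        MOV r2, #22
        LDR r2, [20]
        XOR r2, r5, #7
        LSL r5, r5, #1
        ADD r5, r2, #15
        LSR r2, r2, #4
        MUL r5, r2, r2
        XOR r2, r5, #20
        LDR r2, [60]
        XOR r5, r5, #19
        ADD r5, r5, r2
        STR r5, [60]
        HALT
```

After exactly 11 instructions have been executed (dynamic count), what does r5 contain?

23

after MOV r5, #32: r5=32
after MOV r2, #22: r2=22
after LDR r2, [20]: r2=M[20]=39
after XOR r2, r5, #7: r2=32^7=39
after LSL r5, r5, #1: r5=32<<1=64
after ADD r5, r2, #15: r5=39+15=54
after LSR r2, r2, #4: r2=39>>4=2
after MUL r5, r2, r2: r5=2*2=4
after XOR r2, r5, #20: r2=4^20=16
after LDR r2, [60]: r2=M[60]=0
after XOR r5, r5, #19: r5=4^19=23
After step 11: r5 = 23.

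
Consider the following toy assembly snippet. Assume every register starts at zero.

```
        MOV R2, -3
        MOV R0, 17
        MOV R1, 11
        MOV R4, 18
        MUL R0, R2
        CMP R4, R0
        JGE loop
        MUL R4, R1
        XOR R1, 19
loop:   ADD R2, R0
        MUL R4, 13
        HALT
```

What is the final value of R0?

-51

after MOV R2, -3: R2=-3
after MOV R0, 17: R0=17
after MOV R1, 11: R1=11
after MOV R4, 18: R4=18
after MUL R0, R2: R0=17*(-3)=-51
CMP R4, R0  (cmp 18,-51)
JGE loop: taken
after ADD R2, R0: R2=(-3)+(-51)=-54
after MUL R4, 13: R4=18*13=234
halt.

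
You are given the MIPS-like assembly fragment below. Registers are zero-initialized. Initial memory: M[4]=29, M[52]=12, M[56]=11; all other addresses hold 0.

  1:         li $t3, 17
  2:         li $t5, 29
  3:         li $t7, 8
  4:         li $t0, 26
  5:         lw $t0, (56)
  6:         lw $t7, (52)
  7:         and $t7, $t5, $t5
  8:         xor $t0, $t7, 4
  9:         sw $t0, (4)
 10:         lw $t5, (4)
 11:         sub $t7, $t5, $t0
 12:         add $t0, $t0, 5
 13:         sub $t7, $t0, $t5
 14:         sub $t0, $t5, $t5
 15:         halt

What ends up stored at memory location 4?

after li $t3, 17: $t3=17
after li $t5, 29: $t5=29
after li $t7, 8: $t7=8
after li $t0, 26: $t0=26
after lw $t0, (56): $t0=M[56]=11
after lw $t7, (52): $t7=M[52]=12
after and $t7, $t5, $t5: $t7=29&29=29
after xor $t0, $t7, 4: $t0=29^4=25
sw $t0, (4) → M[4]=25
after lw $t5, (4): $t5=M[4]=25
after sub $t7, $t5, $t0: $t7=25-25=0
after add $t0, $t0, 5: $t0=25+5=30
after sub $t7, $t0, $t5: $t7=30-25=5
after sub $t0, $t5, $t5: $t0=25-25=0
halt.

25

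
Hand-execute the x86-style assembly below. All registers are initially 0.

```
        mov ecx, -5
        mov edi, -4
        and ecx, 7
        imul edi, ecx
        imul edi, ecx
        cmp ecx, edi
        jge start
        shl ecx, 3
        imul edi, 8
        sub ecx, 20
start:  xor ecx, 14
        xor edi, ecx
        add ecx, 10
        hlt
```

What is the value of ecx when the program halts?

mov ecx, -5 → ecx=-5
mov edi, -4 → edi=-4
and ecx, 7 → ecx=(-5)&7=3
imul edi, ecx → edi=(-4)*3=-12
imul edi, ecx → edi=(-12)*3=-36
cmp ecx, edi  (cmp 3,-36)
jge start: taken
xor ecx, 14 → ecx=3^14=13
xor edi, ecx → edi=(-36)^13=-47
add ecx, 10 → ecx=13+10=23
halt.

23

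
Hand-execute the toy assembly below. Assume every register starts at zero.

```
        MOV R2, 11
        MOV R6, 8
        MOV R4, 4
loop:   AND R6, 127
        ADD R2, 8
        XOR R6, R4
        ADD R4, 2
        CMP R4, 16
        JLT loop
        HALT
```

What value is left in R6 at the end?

MOV R2, 11 → R2=11
MOV R6, 8 → R6=8
MOV R4, 4 → R4=4
AND R6, 127 → R6=8&127=8
ADD R2, 8 → R2=11+8=19
XOR R6, R4 → R6=8^4=12
ADD R4, 2 → R4=4+2=6
CMP R4, 16  (cmp 6,16)
JLT loop: taken
AND R6, 127 → R6=12&127=12
ADD R2, 8 → R2=19+8=27
XOR R6, R4 → R6=12^6=10
ADD R4, 2 → R4=6+2=8
CMP R4, 16  (cmp 8,16)
JLT loop: taken
AND R6, 127 → R6=10&127=10
ADD R2, 8 → R2=27+8=35
XOR R6, R4 → R6=10^8=2
ADD R4, 2 → R4=8+2=10
CMP R4, 16  (cmp 10,16)
JLT loop: taken
AND R6, 127 → R6=2&127=2
ADD R2, 8 → R2=35+8=43
XOR R6, R4 → R6=2^10=8
ADD R4, 2 → R4=10+2=12
CMP R4, 16  (cmp 12,16)
JLT loop: taken
AND R6, 127 → R6=8&127=8
ADD R2, 8 → R2=43+8=51
XOR R6, R4 → R6=8^12=4
ADD R4, 2 → R4=12+2=14
CMP R4, 16  (cmp 14,16)
JLT loop: taken
AND R6, 127 → R6=4&127=4
ADD R2, 8 → R2=51+8=59
XOR R6, R4 → R6=4^14=10
ADD R4, 2 → R4=14+2=16
CMP R4, 16  (cmp 16,16)
JLT loop: not taken
halt.

10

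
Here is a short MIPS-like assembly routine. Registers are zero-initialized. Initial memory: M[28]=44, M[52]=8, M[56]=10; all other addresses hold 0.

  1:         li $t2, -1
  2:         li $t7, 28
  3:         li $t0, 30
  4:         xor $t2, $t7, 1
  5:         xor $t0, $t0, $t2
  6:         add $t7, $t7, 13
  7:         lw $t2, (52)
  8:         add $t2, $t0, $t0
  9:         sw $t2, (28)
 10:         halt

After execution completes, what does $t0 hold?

after li $t2, -1: $t2=-1
after li $t7, 28: $t7=28
after li $t0, 30: $t0=30
after xor $t2, $t7, 1: $t2=28^1=29
after xor $t0, $t0, $t2: $t0=30^29=3
after add $t7, $t7, 13: $t7=28+13=41
after lw $t2, (52): $t2=M[52]=8
after add $t2, $t0, $t0: $t2=3+3=6
sw $t2, (28) → M[28]=6
halt.

3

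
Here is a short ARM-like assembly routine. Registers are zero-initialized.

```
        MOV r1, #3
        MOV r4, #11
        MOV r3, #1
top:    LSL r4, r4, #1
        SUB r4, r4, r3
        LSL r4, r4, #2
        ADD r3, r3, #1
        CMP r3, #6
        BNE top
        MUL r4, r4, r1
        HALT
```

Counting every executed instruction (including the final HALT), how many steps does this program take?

35

r1=3
r4=11
r3=1
r4=11<<1=22
r4=22-1=21
r4=21<<2=84
r3=1+1=2
CMP r3, #6  (cmp 2,6)
BNE top: taken
r4=84<<1=168
r4=168-2=166
r4=166<<2=664
r3=2+1=3
CMP r3, #6  (cmp 3,6)
BNE top: taken
r4=664<<1=1328
r4=1328-3=1325
r4=1325<<2=5300
r3=3+1=4
CMP r3, #6  (cmp 4,6)
BNE top: taken
r4=5300<<1=10600
r4=10600-4=10596
r4=10596<<2=42384
r3=4+1=5
CMP r3, #6  (cmp 5,6)
BNE top: taken
r4=42384<<1=84768
r4=84768-5=84763
r4=84763<<2=339052
r3=5+1=6
CMP r3, #6  (cmp 6,6)
BNE top: not taken
r4=339052*3=1017156
halt.
Total executed instructions: 35.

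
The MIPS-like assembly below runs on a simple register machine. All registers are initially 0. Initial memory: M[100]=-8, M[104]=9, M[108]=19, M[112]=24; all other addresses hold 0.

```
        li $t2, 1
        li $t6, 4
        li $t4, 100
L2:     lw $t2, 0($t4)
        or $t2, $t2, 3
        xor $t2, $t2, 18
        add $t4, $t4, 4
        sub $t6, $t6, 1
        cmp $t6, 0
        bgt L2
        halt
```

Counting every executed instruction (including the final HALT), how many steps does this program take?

$t2=1
$t6=4
$t4=100
$t2=M[100]=-8
$t2=(-8)|3=-5
$t2=(-5)^18=-23
$t4=100+4=104
$t6=4-1=3
cmp $t6, 0  (cmp 3,0)
bgt L2: taken
$t2=M[104]=9
$t2=9|3=11
$t2=11^18=25
$t4=104+4=108
$t6=3-1=2
cmp $t6, 0  (cmp 2,0)
bgt L2: taken
$t2=M[108]=19
$t2=19|3=19
$t2=19^18=1
$t4=108+4=112
$t6=2-1=1
cmp $t6, 0  (cmp 1,0)
bgt L2: taken
$t2=M[112]=24
$t2=24|3=27
$t2=27^18=9
$t4=112+4=116
$t6=1-1=0
cmp $t6, 0  (cmp 0,0)
bgt L2: not taken
halt.
Total executed instructions: 32.

32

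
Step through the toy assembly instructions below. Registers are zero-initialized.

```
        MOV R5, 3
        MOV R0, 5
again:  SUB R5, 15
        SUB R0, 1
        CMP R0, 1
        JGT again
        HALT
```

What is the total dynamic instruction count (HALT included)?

19

MOV R5, 3 → R5=3
MOV R0, 5 → R0=5
SUB R5, 15 → R5=3-15=-12
SUB R0, 1 → R0=5-1=4
CMP R0, 1  (cmp 4,1)
JGT again: taken
SUB R5, 15 → R5=(-12)-15=-27
SUB R0, 1 → R0=4-1=3
CMP R0, 1  (cmp 3,1)
JGT again: taken
SUB R5, 15 → R5=(-27)-15=-42
SUB R0, 1 → R0=3-1=2
CMP R0, 1  (cmp 2,1)
JGT again: taken
SUB R5, 15 → R5=(-42)-15=-57
SUB R0, 1 → R0=2-1=1
CMP R0, 1  (cmp 1,1)
JGT again: not taken
halt.
Total executed instructions: 19.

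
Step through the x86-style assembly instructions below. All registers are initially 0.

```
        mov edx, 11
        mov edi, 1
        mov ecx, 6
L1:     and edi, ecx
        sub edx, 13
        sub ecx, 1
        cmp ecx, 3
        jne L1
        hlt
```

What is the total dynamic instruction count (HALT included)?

19

edx=11
edi=1
ecx=6
edi=1&6=0
edx=11-13=-2
ecx=6-1=5
cmp ecx, 3  (cmp 5,3)
jne L1: taken
edi=0&5=0
edx=(-2)-13=-15
ecx=5-1=4
cmp ecx, 3  (cmp 4,3)
jne L1: taken
edi=0&4=0
edx=(-15)-13=-28
ecx=4-1=3
cmp ecx, 3  (cmp 3,3)
jne L1: not taken
halt.
Total executed instructions: 19.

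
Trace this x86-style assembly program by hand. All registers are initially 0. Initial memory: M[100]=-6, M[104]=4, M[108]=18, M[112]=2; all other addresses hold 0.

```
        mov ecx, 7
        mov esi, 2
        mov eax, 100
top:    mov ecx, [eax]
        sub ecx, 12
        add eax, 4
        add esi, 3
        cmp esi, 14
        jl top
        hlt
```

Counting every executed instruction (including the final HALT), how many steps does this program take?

28

ecx=7
esi=2
eax=100
ecx=M[100]=-6
ecx=(-6)-12=-18
eax=100+4=104
esi=2+3=5
cmp esi, 14  (cmp 5,14)
jl top: taken
ecx=M[104]=4
ecx=4-12=-8
eax=104+4=108
esi=5+3=8
cmp esi, 14  (cmp 8,14)
jl top: taken
ecx=M[108]=18
ecx=18-12=6
eax=108+4=112
esi=8+3=11
cmp esi, 14  (cmp 11,14)
jl top: taken
ecx=M[112]=2
ecx=2-12=-10
eax=112+4=116
esi=11+3=14
cmp esi, 14  (cmp 14,14)
jl top: not taken
halt.
Total executed instructions: 28.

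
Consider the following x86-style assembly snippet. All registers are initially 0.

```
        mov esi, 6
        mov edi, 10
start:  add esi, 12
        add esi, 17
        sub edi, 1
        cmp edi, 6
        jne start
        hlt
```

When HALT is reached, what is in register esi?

mov esi, 6 → esi=6
mov edi, 10 → edi=10
add esi, 12 → esi=6+12=18
add esi, 17 → esi=18+17=35
sub edi, 1 → edi=10-1=9
cmp edi, 6  (cmp 9,6)
jne start: taken
add esi, 12 → esi=35+12=47
add esi, 17 → esi=47+17=64
sub edi, 1 → edi=9-1=8
cmp edi, 6  (cmp 8,6)
jne start: taken
add esi, 12 → esi=64+12=76
add esi, 17 → esi=76+17=93
sub edi, 1 → edi=8-1=7
cmp edi, 6  (cmp 7,6)
jne start: taken
add esi, 12 → esi=93+12=105
add esi, 17 → esi=105+17=122
sub edi, 1 → edi=7-1=6
cmp edi, 6  (cmp 6,6)
jne start: not taken
halt.

122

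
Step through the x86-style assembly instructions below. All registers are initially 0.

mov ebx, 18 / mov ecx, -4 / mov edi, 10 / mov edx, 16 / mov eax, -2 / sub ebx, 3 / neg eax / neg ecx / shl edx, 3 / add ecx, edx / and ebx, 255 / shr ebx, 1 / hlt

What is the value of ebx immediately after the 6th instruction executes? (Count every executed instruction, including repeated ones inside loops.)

15

ebx=18
ecx=-4
edi=10
edx=16
eax=-2
ebx=18-3=15
After step 6: ebx = 15.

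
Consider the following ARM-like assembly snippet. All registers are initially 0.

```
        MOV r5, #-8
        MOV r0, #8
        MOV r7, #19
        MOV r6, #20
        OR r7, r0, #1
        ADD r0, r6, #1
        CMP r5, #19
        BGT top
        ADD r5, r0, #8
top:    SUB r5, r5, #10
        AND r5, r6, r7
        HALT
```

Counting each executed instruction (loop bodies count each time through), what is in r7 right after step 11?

MOV r5, #-8 → r5=-8
MOV r0, #8 → r0=8
MOV r7, #19 → r7=19
MOV r6, #20 → r6=20
OR r7, r0, #1 → r7=8|1=9
ADD r0, r6, #1 → r0=20+1=21
CMP r5, #19  (cmp -8,19)
BGT top: not taken
ADD r5, r0, #8 → r5=21+8=29
SUB r5, r5, #10 → r5=29-10=19
AND r5, r6, r7 → r5=20&9=0
After step 11: r7 = 9.

9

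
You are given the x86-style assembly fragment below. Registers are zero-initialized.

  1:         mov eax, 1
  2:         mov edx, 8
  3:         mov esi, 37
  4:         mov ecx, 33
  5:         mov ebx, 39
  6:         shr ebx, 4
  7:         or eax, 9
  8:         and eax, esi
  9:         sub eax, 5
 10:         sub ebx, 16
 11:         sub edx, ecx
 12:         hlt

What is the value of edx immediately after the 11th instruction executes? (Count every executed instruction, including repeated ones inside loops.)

-25

after mov eax, 1: eax=1
after mov edx, 8: edx=8
after mov esi, 37: esi=37
after mov ecx, 33: ecx=33
after mov ebx, 39: ebx=39
after shr ebx, 4: ebx=39>>4=2
after or eax, 9: eax=1|9=9
after and eax, esi: eax=9&37=1
after sub eax, 5: eax=1-5=-4
after sub ebx, 16: ebx=2-16=-14
after sub edx, ecx: edx=8-33=-25
After step 11: edx = -25.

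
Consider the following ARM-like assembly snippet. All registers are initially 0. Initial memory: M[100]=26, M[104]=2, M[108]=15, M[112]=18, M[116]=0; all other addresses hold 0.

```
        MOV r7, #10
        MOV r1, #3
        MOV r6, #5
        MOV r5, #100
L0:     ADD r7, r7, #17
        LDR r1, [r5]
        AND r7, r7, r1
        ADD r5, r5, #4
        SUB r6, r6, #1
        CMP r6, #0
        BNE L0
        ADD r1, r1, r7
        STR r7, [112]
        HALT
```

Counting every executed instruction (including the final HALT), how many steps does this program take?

after MOV r7, #10: r7=10
after MOV r1, #3: r1=3
after MOV r6, #5: r6=5
after MOV r5, #100: r5=100
after ADD r7, r7, #17: r7=10+17=27
after LDR r1, [r5]: r1=M[100]=26
after AND r7, r7, r1: r7=27&26=26
after ADD r5, r5, #4: r5=100+4=104
after SUB r6, r6, #1: r6=5-1=4
CMP r6, #0  (cmp 4,0)
BNE L0: taken
after ADD r7, r7, #17: r7=26+17=43
after LDR r1, [r5]: r1=M[104]=2
after AND r7, r7, r1: r7=43&2=2
after ADD r5, r5, #4: r5=104+4=108
after SUB r6, r6, #1: r6=4-1=3
CMP r6, #0  (cmp 3,0)
BNE L0: taken
after ADD r7, r7, #17: r7=2+17=19
after LDR r1, [r5]: r1=M[108]=15
after AND r7, r7, r1: r7=19&15=3
after ADD r5, r5, #4: r5=108+4=112
after SUB r6, r6, #1: r6=3-1=2
CMP r6, #0  (cmp 2,0)
BNE L0: taken
after ADD r7, r7, #17: r7=3+17=20
after LDR r1, [r5]: r1=M[112]=18
after AND r7, r7, r1: r7=20&18=16
after ADD r5, r5, #4: r5=112+4=116
after SUB r6, r6, #1: r6=2-1=1
CMP r6, #0  (cmp 1,0)
BNE L0: taken
after ADD r7, r7, #17: r7=16+17=33
after LDR r1, [r5]: r1=M[116]=0
after AND r7, r7, r1: r7=33&0=0
after ADD r5, r5, #4: r5=116+4=120
after SUB r6, r6, #1: r6=1-1=0
CMP r6, #0  (cmp 0,0)
BNE L0: not taken
after ADD r1, r1, r7: r1=0+0=0
STR r7, [112] → M[112]=0
halt.
Total executed instructions: 42.

42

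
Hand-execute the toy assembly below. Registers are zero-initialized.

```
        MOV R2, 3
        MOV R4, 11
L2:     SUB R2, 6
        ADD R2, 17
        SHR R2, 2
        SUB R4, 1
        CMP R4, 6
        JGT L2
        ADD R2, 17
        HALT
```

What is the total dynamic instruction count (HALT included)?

R2=3
R4=11
R2=3-6=-3
R2=(-3)+17=14
R2=14>>2=3
R4=11-1=10
CMP R4, 6  (cmp 10,6)
JGT L2: taken
R2=3-6=-3
R2=(-3)+17=14
R2=14>>2=3
R4=10-1=9
CMP R4, 6  (cmp 9,6)
JGT L2: taken
R2=3-6=-3
R2=(-3)+17=14
R2=14>>2=3
R4=9-1=8
CMP R4, 6  (cmp 8,6)
JGT L2: taken
R2=3-6=-3
R2=(-3)+17=14
R2=14>>2=3
R4=8-1=7
CMP R4, 6  (cmp 7,6)
JGT L2: taken
R2=3-6=-3
R2=(-3)+17=14
R2=14>>2=3
R4=7-1=6
CMP R4, 6  (cmp 6,6)
JGT L2: not taken
R2=3+17=20
halt.
Total executed instructions: 34.

34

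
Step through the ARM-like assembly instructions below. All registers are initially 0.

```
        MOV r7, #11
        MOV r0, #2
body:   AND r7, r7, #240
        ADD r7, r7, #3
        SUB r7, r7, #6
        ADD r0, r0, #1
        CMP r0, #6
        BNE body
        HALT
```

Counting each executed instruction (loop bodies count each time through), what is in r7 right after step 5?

-3

r7=11
r0=2
r7=11&240=0
r7=0+3=3
r7=3-6=-3
After step 5: r7 = -3.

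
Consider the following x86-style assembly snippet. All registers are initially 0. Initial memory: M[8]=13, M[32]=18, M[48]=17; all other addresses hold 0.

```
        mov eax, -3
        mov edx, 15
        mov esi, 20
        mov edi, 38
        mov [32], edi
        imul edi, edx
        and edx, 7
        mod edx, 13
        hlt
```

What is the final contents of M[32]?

mov eax, -3 → eax=-3
mov edx, 15 → edx=15
mov esi, 20 → esi=20
mov edi, 38 → edi=38
mov [32], edi → M[32]=38
imul edi, edx → edi=38*15=570
and edx, 7 → edx=15&7=7
mod edx, 13 → edx=7%13=7
halt.

38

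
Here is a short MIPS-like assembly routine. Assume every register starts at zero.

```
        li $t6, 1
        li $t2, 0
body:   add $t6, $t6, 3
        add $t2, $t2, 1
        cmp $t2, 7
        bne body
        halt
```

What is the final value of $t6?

after li $t6, 1: $t6=1
after li $t2, 0: $t2=0
after add $t6, $t6, 3: $t6=1+3=4
after add $t2, $t2, 1: $t2=0+1=1
cmp $t2, 7  (cmp 1,7)
bne body: taken
after add $t6, $t6, 3: $t6=4+3=7
after add $t2, $t2, 1: $t2=1+1=2
cmp $t2, 7  (cmp 2,7)
bne body: taken
after add $t6, $t6, 3: $t6=7+3=10
after add $t2, $t2, 1: $t2=2+1=3
cmp $t2, 7  (cmp 3,7)
bne body: taken
after add $t6, $t6, 3: $t6=10+3=13
after add $t2, $t2, 1: $t2=3+1=4
cmp $t2, 7  (cmp 4,7)
bne body: taken
after add $t6, $t6, 3: $t6=13+3=16
after add $t2, $t2, 1: $t2=4+1=5
cmp $t2, 7  (cmp 5,7)
bne body: taken
after add $t6, $t6, 3: $t6=16+3=19
after add $t2, $t2, 1: $t2=5+1=6
cmp $t2, 7  (cmp 6,7)
bne body: taken
after add $t6, $t6, 3: $t6=19+3=22
after add $t2, $t2, 1: $t2=6+1=7
cmp $t2, 7  (cmp 7,7)
bne body: not taken
halt.

22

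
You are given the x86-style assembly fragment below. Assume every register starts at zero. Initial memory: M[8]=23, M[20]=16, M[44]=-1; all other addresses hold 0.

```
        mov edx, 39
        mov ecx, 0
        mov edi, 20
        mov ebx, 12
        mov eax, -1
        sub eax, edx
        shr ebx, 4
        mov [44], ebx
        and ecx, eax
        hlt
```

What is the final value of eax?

after mov edx, 39: edx=39
after mov ecx, 0: ecx=0
after mov edi, 20: edi=20
after mov ebx, 12: ebx=12
after mov eax, -1: eax=-1
after sub eax, edx: eax=(-1)-39=-40
after shr ebx, 4: ebx=12>>4=0
mov [44], ebx → M[44]=0
after and ecx, eax: ecx=0&(-40)=0
halt.

-40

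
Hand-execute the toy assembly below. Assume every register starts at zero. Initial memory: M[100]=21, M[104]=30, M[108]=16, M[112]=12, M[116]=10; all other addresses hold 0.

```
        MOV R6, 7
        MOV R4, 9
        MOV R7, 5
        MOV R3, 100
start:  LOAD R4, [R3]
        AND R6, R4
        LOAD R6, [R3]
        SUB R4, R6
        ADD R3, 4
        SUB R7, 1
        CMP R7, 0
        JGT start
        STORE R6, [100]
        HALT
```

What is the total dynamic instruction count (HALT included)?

46

R6=7
R4=9
R7=5
R3=100
R4=M[100]=21
R6=7&21=5
R6=M[100]=21
R4=21-21=0
R3=100+4=104
R7=5-1=4
CMP R7, 0  (cmp 4,0)
JGT start: taken
R4=M[104]=30
R6=21&30=20
R6=M[104]=30
R4=30-30=0
R3=104+4=108
R7=4-1=3
CMP R7, 0  (cmp 3,0)
JGT start: taken
R4=M[108]=16
R6=30&16=16
R6=M[108]=16
R4=16-16=0
R3=108+4=112
R7=3-1=2
CMP R7, 0  (cmp 2,0)
JGT start: taken
R4=M[112]=12
R6=16&12=0
R6=M[112]=12
R4=12-12=0
R3=112+4=116
R7=2-1=1
CMP R7, 0  (cmp 1,0)
JGT start: taken
R4=M[116]=10
R6=12&10=8
R6=M[116]=10
R4=10-10=0
R3=116+4=120
R7=1-1=0
CMP R7, 0  (cmp 0,0)
JGT start: not taken
STORE R6, [100] → M[100]=10
halt.
Total executed instructions: 46.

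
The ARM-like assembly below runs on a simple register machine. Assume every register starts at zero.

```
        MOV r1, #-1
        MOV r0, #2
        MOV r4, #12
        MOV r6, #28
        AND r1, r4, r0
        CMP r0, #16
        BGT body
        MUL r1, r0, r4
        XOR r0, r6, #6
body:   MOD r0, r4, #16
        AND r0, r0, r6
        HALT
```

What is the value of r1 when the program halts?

after MOV r1, #-1: r1=-1
after MOV r0, #2: r0=2
after MOV r4, #12: r4=12
after MOV r6, #28: r6=28
after AND r1, r4, r0: r1=12&2=0
CMP r0, #16  (cmp 2,16)
BGT body: not taken
after MUL r1, r0, r4: r1=2*12=24
after XOR r0, r6, #6: r0=28^6=26
after MOD r0, r4, #16: r0=12%16=12
after AND r0, r0, r6: r0=12&28=12
halt.

24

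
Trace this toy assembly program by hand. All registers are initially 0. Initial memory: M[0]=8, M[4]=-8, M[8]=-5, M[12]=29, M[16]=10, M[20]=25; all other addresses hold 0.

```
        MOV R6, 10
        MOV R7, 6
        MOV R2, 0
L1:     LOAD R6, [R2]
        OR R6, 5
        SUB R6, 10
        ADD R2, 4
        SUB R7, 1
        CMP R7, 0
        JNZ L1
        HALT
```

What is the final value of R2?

after MOV R6, 10: R6=10
after MOV R7, 6: R7=6
after MOV R2, 0: R2=0
after LOAD R6, [R2]: R6=M[0]=8
after OR R6, 5: R6=8|5=13
after SUB R6, 10: R6=13-10=3
after ADD R2, 4: R2=0+4=4
after SUB R7, 1: R7=6-1=5
CMP R7, 0  (cmp 5,0)
JNZ L1: taken
after LOAD R6, [R2]: R6=M[4]=-8
after OR R6, 5: R6=(-8)|5=-3
after SUB R6, 10: R6=(-3)-10=-13
after ADD R2, 4: R2=4+4=8
after SUB R7, 1: R7=5-1=4
CMP R7, 0  (cmp 4,0)
JNZ L1: taken
after LOAD R6, [R2]: R6=M[8]=-5
after OR R6, 5: R6=(-5)|5=-1
after SUB R6, 10: R6=(-1)-10=-11
after ADD R2, 4: R2=8+4=12
after SUB R7, 1: R7=4-1=3
CMP R7, 0  (cmp 3,0)
JNZ L1: taken
after LOAD R6, [R2]: R6=M[12]=29
after OR R6, 5: R6=29|5=29
after SUB R6, 10: R6=29-10=19
after ADD R2, 4: R2=12+4=16
after SUB R7, 1: R7=3-1=2
CMP R7, 0  (cmp 2,0)
JNZ L1: taken
after LOAD R6, [R2]: R6=M[16]=10
after OR R6, 5: R6=10|5=15
after SUB R6, 10: R6=15-10=5
after ADD R2, 4: R2=16+4=20
after SUB R7, 1: R7=2-1=1
CMP R7, 0  (cmp 1,0)
JNZ L1: taken
after LOAD R6, [R2]: R6=M[20]=25
after OR R6, 5: R6=25|5=29
after SUB R6, 10: R6=29-10=19
after ADD R2, 4: R2=20+4=24
after SUB R7, 1: R7=1-1=0
CMP R7, 0  (cmp 0,0)
JNZ L1: not taken
halt.

24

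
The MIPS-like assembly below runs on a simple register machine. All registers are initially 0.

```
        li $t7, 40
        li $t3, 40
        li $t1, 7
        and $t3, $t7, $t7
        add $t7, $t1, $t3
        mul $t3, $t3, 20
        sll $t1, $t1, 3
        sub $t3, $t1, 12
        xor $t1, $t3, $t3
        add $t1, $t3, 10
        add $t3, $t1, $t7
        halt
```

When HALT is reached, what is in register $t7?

after li $t7, 40: $t7=40
after li $t3, 40: $t3=40
after li $t1, 7: $t1=7
after and $t3, $t7, $t7: $t3=40&40=40
after add $t7, $t1, $t3: $t7=7+40=47
after mul $t3, $t3, 20: $t3=40*20=800
after sll $t1, $t1, 3: $t1=7<<3=56
after sub $t3, $t1, 12: $t3=56-12=44
after xor $t1, $t3, $t3: $t1=44^44=0
after add $t1, $t3, 10: $t1=44+10=54
after add $t3, $t1, $t7: $t3=54+47=101
halt.

47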